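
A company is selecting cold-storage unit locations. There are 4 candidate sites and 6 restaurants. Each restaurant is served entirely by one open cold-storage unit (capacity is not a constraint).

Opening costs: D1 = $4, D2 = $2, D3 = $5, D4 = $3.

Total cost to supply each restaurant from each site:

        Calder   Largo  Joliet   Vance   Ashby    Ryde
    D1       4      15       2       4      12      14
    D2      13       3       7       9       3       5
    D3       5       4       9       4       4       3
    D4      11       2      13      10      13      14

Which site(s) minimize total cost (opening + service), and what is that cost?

Open D1 and D2; minimum total cost 27.

For any fixed open set, each restaurant goes to its cheapest open site; total = fixed + service.
{D1, D2}: Calder→D1 4, Largo→D2 3, Joliet→D1 2, Vance→D1 4, Ashby→D2 3, Ryde→D2 5. Service 21; fixed 6; total 27.
{D1, D2, D4}: service 20 + fixed 9 = 29
{D1, D2, D3}: service 19 + fixed 11 = 30
{D1, D2, D3, D4}: service 18 + fixed 14 = 32
No other subset beats 27.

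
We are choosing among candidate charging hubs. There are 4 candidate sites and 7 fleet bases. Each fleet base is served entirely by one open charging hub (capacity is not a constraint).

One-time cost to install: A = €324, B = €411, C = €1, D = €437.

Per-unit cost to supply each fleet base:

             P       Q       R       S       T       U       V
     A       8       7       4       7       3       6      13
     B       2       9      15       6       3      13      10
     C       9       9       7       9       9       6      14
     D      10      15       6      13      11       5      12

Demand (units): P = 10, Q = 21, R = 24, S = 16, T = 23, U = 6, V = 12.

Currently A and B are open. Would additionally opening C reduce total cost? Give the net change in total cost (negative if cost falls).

No — net change +1 (cost rises by 1).

Current service cost with {A, B}: 584.
Adding C: each fleet base re-picks its cheapest; new service cost 584, saving 0.
Extra fixed cost: 1. Net change = 1 − 0 = 1.
(Totals: 1319 → 1320.)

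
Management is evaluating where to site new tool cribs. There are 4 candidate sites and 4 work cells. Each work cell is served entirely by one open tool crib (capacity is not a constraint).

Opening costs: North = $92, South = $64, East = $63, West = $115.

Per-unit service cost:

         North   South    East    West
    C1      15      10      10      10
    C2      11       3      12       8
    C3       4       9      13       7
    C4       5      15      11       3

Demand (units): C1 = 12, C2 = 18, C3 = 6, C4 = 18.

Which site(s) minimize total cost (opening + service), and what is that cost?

Open North and South; minimum total cost 444.

For any fixed open set, each work cell goes to its cheapest open site; total = fixed + service.
{North, South}: C1→South 10·12=120, C2→South 3·18=54, C3→North 4·6=24, C4→North 5·18=90. Service 288; fixed 156; total 444.
{South, West}: C1→South 10·12=120, C2→South 3·18=54, C3→West 7·6=42, C4→West 3·18=54. Service 270; fixed 179; total 449.
{West}: service 360 + fixed 115 = 475
{North, South, East, West}: service 252 + fixed 334 = 586
No other subset beats 444.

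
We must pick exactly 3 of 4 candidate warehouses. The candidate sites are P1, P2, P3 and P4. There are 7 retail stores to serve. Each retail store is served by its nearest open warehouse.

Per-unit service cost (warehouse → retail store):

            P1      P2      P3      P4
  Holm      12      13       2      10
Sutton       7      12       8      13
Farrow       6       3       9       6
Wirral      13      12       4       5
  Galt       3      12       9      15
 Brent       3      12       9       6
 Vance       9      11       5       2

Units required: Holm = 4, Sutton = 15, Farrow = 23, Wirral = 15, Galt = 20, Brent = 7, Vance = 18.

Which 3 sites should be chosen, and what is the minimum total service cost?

Choose P1, P2 and P4; total service cost 406.

With exactly 3 open, each retail store uses its cheapest among the chosen.
{P1, P2, P4}: Holm→P4 10·4=40, Sutton→P1 7·15=105, Farrow→P2 3·23=69, Wirral→P4 5·15=75, Galt→P1 3·20=60, Brent→P1 3·7=21, Vance→P4 2·18=36. Service cost 406.
{P1, P2, P3}: service cost 413
{P1, P3, P4}: service cost 428
Among all 4 size-3 choices, {P1, P2, P4} is lowest.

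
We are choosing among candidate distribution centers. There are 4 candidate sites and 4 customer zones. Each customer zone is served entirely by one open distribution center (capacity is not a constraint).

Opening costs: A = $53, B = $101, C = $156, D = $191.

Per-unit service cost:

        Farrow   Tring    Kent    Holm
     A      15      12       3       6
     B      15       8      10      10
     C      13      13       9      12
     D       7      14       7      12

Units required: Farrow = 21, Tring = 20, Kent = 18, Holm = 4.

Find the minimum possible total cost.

For any fixed open set, each customer zone goes to its cheapest open site; total = fixed + service.
{A}: Farrow→A 15·21=315, Tring→A 12·20=240, Kent→A 3·18=54, Holm→A 6·4=24. Service 633; fixed 53; total 686.
{A, B}: service 553 + fixed 154 = 707
{A, D}: service 465 + fixed 244 = 709
{A, B, C, D}: Farrow→D 7·21=147, Tring→B 8·20=160, Kent→A 3·18=54, Holm→A 6·4=24. Service 385; fixed 501; total 886.
No other subset beats 686.

Minimum total cost: 686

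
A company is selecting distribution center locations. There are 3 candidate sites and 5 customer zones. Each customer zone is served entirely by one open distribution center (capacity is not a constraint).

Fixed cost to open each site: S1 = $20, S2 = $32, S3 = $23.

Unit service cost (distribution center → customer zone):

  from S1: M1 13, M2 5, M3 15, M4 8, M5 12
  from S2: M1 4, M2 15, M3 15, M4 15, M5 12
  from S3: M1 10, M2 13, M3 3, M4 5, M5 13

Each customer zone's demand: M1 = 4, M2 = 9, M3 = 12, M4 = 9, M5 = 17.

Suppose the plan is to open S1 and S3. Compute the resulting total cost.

Each customer zone is assigned to its cheapest site among the open ones.
{S1, S3}: M1→S3 10·4=40, M2→S1 5·9=45, M3→S3 3·12=36, M4→S3 5·9=45, M5→S1 12·17=204. Service 370; fixed 43; total 413.

Total cost: 413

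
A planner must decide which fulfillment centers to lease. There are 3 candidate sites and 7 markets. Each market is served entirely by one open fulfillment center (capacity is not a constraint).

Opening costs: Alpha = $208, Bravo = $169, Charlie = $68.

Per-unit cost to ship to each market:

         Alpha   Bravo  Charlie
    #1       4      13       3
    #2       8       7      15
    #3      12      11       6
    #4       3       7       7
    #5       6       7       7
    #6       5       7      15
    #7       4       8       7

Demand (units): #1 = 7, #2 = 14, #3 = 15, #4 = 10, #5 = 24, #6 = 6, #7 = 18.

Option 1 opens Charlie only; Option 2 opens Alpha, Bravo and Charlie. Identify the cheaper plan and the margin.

Option 1 is cheaper by 87.

Option 1: {Charlie}: #1→Charlie 3·7=21, #2→Charlie 15·14=210, #3→Charlie 6·15=90, #4→Charlie 7·10=70, #5→Charlie 7·24=168, #6→Charlie 15·6=90, #7→Charlie 7·18=126. Service 775; fixed 68; total 843.
Option 2: {Alpha, Bravo, Charlie}: #1→Charlie 3·7=21, #2→Bravo 7·14=98, #3→Charlie 6·15=90, #4→Alpha 3·10=30, #5→Alpha 6·24=144, #6→Alpha 5·6=30, #7→Alpha 4·18=72. Service 485; fixed 445; total 930.
Difference: |843 − 930| = 87.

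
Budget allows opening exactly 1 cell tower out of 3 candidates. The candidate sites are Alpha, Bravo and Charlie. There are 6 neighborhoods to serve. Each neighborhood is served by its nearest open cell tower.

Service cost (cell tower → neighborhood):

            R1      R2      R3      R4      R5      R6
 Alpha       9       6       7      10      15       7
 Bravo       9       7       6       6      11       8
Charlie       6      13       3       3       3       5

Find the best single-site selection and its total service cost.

With exactly 1 open, each neighborhood uses its cheapest among the chosen.
{Charlie}: R1→Charlie 6, R2→Charlie 13, R3→Charlie 3, R4→Charlie 3, R5→Charlie 3, R6→Charlie 5. Service cost 33.
{Bravo}: service cost 47
{Alpha}: service cost 54
Among all 3 size-1 choices, {Charlie} is lowest.

Choose Charlie only; total service cost 33.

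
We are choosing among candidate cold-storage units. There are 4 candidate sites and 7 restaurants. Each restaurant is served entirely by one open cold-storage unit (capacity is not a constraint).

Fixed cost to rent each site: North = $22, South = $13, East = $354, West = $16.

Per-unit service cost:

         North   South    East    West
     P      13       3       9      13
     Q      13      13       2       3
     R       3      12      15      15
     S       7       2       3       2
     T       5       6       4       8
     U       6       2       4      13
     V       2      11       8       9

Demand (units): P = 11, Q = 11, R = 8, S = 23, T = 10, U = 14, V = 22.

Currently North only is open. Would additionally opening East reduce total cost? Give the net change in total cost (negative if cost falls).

Current service cost with {North}: 649.
Adding East: each restaurant re-picks its cheapest; new service cost 354, saving 295.
Extra fixed cost: 354. Net change = 354 − 295 = 59.
(Totals: 671 → 730.)

No — net change +59 (cost rises by 59).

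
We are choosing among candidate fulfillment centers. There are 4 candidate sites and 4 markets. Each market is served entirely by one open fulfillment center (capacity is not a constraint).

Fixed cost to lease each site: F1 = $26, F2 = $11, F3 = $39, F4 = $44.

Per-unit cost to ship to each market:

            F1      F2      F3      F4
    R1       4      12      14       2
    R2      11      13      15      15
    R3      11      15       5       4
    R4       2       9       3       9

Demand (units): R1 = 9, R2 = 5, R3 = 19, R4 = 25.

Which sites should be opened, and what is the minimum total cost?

Open F1 and F4; minimum total cost 269.

For any fixed open set, each market goes to its cheapest open site; total = fixed + service.
{F1, F4}: R1→F4 2·9=18, R2→F1 11·5=55, R3→F4 4·19=76, R4→F1 2·25=50. Service 199; fixed 70; total 269.
{F1, F2, F4}: R1→F4 2·9=18, R2→F1 11·5=55, R3→F4 4·19=76, R4→F1 2·25=50. Service 199; fixed 81; total 280.
{F1, F3}: service 236 + fixed 65 = 301
{F1, F2, F3, F4}: service 199 + fixed 120 = 319
No other subset beats 269.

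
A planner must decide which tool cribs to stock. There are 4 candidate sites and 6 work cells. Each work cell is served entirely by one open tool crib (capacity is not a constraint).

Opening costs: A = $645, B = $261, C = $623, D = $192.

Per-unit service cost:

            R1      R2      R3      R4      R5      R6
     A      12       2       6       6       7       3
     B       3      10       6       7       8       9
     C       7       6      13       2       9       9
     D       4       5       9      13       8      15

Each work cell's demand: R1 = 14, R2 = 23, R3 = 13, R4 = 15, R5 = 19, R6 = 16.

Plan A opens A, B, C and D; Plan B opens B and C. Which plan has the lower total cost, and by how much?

Plan B is cheaper by 630.

Plan A: {A, B, C, D}: R1→B 3·14=42, R2→A 2·23=46, R3→A 6·13=78, R4→C 2·15=30, R5→A 7·19=133, R6→A 3·16=48. Service 377; fixed 1721; total 2098.
Plan B: {B, C}: R1→B 3·14=42, R2→C 6·23=138, R3→B 6·13=78, R4→C 2·15=30, R5→B 8·19=152, R6→B 9·16=144. Service 584; fixed 884; total 1468.
Difference: |2098 − 1468| = 630.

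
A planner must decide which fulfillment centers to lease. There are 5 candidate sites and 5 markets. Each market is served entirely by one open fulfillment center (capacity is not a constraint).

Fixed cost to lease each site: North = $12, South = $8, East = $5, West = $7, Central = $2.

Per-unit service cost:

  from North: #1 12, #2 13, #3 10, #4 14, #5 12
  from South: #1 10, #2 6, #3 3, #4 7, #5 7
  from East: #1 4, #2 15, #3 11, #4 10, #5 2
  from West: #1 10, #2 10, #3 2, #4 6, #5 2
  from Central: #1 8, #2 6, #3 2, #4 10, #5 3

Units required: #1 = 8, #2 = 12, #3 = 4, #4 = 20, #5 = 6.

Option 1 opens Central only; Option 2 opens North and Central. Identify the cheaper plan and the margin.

Option 1 is cheaper by 12.

Option 1: {Central}: #1→Central 8·8=64, #2→Central 6·12=72, #3→Central 2·4=8, #4→Central 10·20=200, #5→Central 3·6=18. Service 362; fixed 2; total 364.
Option 2: {North, Central}: #1→Central 8·8=64, #2→Central 6·12=72, #3→Central 2·4=8, #4→Central 10·20=200, #5→Central 3·6=18. Service 362; fixed 14; total 376.
Difference: |364 − 376| = 12.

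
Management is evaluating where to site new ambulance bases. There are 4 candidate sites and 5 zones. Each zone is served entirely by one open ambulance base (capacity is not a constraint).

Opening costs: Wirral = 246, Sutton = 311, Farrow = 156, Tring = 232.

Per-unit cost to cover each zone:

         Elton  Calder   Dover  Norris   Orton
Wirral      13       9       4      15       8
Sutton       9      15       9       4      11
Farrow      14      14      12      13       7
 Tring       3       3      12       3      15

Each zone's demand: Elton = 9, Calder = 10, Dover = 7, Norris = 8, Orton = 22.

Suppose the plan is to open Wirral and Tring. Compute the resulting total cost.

Each zone is assigned to its cheapest site among the open ones.
{Wirral, Tring}: Elton→Tring 3·9=27, Calder→Tring 3·10=30, Dover→Wirral 4·7=28, Norris→Tring 3·8=24, Orton→Wirral 8·22=176. Service 285; fixed 478; total 763.

Total cost: 763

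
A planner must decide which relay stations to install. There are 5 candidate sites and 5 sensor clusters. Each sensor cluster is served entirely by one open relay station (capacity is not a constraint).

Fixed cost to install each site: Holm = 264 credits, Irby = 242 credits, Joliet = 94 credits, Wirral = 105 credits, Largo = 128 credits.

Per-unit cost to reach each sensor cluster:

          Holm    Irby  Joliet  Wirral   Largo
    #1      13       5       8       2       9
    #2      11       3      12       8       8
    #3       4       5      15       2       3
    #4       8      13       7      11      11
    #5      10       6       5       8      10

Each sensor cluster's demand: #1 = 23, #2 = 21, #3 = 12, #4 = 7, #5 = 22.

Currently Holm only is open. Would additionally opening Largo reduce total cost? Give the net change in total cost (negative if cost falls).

Current service cost with {Holm}: 854.
Adding Largo: each sensor cluster re-picks its cheapest; new service cost 687, saving 167.
Extra fixed cost: 128. Net change = 128 − 167 = -39.
(Totals: 1118 → 1079.)

Yes — net change −39 (cost falls by 39).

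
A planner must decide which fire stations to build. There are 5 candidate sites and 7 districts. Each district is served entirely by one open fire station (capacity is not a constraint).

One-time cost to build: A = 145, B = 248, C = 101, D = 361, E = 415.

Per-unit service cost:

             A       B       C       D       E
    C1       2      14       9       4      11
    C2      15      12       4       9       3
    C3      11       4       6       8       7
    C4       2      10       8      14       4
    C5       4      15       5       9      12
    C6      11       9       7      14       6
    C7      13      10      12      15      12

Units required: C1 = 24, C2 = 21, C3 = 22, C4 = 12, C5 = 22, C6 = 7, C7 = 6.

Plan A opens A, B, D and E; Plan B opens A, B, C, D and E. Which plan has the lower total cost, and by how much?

Plan A: {A, B, D, E}: C1→A 2·24=48, C2→E 3·21=63, C3→B 4·22=88, C4→A 2·12=24, C5→A 4·22=88, C6→E 6·7=42, C7→B 10·6=60. Service 413; fixed 1169; total 1582.
Plan B: {A, B, C, D, E}: C1→A 2·24=48, C2→E 3·21=63, C3→B 4·22=88, C4→A 2·12=24, C5→A 4·22=88, C6→E 6·7=42, C7→B 10·6=60. Service 413; fixed 1270; total 1683.
Difference: |1582 − 1683| = 101.

Plan A is cheaper by 101.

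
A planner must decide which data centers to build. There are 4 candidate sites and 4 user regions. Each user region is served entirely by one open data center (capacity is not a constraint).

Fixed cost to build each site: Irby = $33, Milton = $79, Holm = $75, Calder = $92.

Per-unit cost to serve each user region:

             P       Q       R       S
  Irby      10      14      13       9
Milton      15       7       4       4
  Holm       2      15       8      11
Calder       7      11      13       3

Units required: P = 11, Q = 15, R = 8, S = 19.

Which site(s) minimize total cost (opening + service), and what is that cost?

Open Milton and Holm; minimum total cost 389.

For any fixed open set, each user region goes to its cheapest open site; total = fixed + service.
{Milton, Holm}: P→Holm 2·11=22, Q→Milton 7·15=105, R→Milton 4·8=32, S→Milton 4·19=76. Service 235; fixed 154; total 389.
{Irby, Milton, Holm}: P→Holm 2·11=22, Q→Milton 7·15=105, R→Milton 4·8=32, S→Milton 4·19=76. Service 235; fixed 187; total 422.
{Irby, Milton}: P→Irby 10·11=110, Q→Milton 7·15=105, R→Milton 4·8=32, S→Milton 4·19=76. Service 323; fixed 112; total 435.
{Irby, Milton, Holm, Calder}: service 216 + fixed 279 = 495
No other subset beats 389.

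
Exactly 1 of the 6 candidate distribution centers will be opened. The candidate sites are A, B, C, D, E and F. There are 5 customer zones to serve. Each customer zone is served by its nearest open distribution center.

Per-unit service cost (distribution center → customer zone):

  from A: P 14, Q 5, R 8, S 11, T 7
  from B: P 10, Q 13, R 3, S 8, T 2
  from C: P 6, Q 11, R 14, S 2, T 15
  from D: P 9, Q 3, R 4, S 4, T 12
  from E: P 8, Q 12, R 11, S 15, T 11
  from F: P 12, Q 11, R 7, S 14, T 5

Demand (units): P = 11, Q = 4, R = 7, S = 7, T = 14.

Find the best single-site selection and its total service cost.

With exactly 1 open, each customer zone uses its cheapest among the chosen.
{B}: P→B 10·11=110, Q→B 13·4=52, R→B 3·7=21, S→B 8·7=56, T→B 2·14=28. Service cost 267.
{D}: service cost 335
{F}: service cost 393
Among all 6 size-1 choices, {B} is lowest.

Choose B only; total service cost 267.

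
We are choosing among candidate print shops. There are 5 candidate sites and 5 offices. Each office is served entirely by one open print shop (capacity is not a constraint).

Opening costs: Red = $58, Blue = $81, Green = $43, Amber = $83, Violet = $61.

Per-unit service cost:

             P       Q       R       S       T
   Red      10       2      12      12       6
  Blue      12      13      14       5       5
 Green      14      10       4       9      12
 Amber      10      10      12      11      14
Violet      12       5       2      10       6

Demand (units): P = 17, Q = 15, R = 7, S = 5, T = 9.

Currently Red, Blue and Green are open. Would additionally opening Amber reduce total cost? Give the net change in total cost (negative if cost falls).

No — net change +83 (cost rises by 83).

Current service cost with {Red, Blue, Green}: 298.
Adding Amber: each office re-picks its cheapest; new service cost 298, saving 0.
Extra fixed cost: 83. Net change = 83 − 0 = 83.
(Totals: 480 → 563.)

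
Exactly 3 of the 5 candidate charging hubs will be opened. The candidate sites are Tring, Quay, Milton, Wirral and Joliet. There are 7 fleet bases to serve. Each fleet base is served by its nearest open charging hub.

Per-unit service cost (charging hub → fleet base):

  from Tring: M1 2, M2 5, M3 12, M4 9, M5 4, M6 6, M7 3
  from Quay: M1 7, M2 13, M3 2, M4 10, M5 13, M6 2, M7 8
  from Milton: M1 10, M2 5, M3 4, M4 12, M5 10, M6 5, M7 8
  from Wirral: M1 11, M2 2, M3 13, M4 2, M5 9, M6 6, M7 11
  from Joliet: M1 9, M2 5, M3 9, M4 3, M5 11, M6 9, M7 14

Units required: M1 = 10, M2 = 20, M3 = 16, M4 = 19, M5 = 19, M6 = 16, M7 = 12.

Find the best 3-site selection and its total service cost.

Choose Tring, Quay and Wirral; total service cost 274.

With exactly 3 open, each fleet base uses its cheapest among the chosen.
{Tring, Quay, Wirral}: M1→Tring 2·10=20, M2→Wirral 2·20=40, M3→Quay 2·16=32, M4→Wirral 2·19=38, M5→Tring 4·19=76, M6→Quay 2·16=32, M7→Tring 3·12=36. Service cost 274.
{Tring, Quay, Joliet}: service cost 353
{Tring, Milton, Wirral}: service cost 354
Among all 10 size-3 choices, {Tring, Quay, Wirral} is lowest.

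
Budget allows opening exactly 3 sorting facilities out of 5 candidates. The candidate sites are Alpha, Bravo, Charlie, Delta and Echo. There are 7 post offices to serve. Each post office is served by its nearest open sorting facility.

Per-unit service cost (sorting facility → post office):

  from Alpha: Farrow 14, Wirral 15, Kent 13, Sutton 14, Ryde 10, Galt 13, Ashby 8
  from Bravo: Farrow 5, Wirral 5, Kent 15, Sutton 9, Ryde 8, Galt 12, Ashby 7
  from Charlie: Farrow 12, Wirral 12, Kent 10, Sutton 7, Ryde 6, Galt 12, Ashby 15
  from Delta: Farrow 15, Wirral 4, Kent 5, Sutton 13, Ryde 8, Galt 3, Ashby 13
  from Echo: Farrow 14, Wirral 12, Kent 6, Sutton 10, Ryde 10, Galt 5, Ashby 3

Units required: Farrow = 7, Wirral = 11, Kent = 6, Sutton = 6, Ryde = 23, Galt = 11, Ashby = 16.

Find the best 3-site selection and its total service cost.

Choose Bravo, Charlie and Echo; total service cost 409.

With exactly 3 open, each post office uses its cheapest among the chosen.
{Bravo, Charlie, Echo}: Farrow→Bravo 5·7=35, Wirral→Bravo 5·11=55, Kent→Echo 6·6=36, Sutton→Charlie 7·6=42, Ryde→Charlie 6·23=138, Galt→Echo 5·11=55, Ashby→Echo 3·16=48. Service cost 409.
{Charlie, Delta, Echo}: service cost 419
{Bravo, Delta, Echo}: service cost 428
Among all 10 size-3 choices, {Bravo, Charlie, Echo} is lowest.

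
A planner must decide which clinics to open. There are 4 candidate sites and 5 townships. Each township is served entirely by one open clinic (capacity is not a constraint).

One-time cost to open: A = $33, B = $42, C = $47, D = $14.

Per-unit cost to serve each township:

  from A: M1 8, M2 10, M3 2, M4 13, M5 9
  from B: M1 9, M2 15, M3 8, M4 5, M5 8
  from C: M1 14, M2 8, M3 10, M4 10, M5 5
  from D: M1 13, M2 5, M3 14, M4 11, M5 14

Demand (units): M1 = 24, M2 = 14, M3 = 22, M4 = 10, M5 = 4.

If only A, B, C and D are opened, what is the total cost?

Total cost: 512

Each township is assigned to its cheapest site among the open ones.
{A, B, C, D}: M1→A 8·24=192, M2→D 5·14=70, M3→A 2·22=44, M4→B 5·10=50, M5→C 5·4=20. Service 376; fixed 136; total 512.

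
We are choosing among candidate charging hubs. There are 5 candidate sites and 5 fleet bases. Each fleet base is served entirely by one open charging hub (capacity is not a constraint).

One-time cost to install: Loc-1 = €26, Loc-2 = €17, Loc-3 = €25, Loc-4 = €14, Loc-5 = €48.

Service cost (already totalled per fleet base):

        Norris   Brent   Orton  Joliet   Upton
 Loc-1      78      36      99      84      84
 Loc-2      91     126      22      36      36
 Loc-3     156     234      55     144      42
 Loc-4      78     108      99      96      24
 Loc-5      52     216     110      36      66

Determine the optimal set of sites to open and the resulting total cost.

For any fixed open set, each fleet base goes to its cheapest open site; total = fixed + service.
{Loc-1, Loc-2}: Norris→Loc-1 78, Brent→Loc-1 36, Orton→Loc-2 22, Joliet→Loc-2 36, Upton→Loc-2 36. Service 208; fixed 43; total 251.
{Loc-1, Loc-2, Loc-4}: Norris→Loc-1 78, Brent→Loc-1 36, Orton→Loc-2 22, Joliet→Loc-2 36, Upton→Loc-4 24. Service 196; fixed 57; total 253.
{Loc-1, Loc-2, Loc-5}: Norris→Loc-5 52, Brent→Loc-1 36, Orton→Loc-2 22, Joliet→Loc-2 36, Upton→Loc-2 36. Service 182; fixed 91; total 273.
{Loc-1, Loc-2, Loc-3, Loc-4, Loc-5}: Norris→Loc-5 52, Brent→Loc-1 36, Orton→Loc-2 22, Joliet→Loc-2 36, Upton→Loc-4 24. Service 170; fixed 130; total 300.
No other subset beats 251.

Open Loc-1 and Loc-2; minimum total cost 251.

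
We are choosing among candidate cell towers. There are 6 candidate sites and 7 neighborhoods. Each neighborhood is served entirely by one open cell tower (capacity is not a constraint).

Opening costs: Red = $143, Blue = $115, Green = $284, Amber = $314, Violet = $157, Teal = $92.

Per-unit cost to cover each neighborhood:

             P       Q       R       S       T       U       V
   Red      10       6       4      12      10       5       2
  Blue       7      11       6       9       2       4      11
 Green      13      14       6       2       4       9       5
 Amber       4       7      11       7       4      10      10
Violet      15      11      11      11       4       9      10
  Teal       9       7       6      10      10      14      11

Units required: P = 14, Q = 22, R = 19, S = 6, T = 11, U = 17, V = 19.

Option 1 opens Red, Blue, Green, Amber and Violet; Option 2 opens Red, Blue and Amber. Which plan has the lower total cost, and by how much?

Option 2 is cheaper by 411.

Option 1: {Red, Blue, Green, Amber, Violet}: P→Amber 4·14=56, Q→Red 6·22=132, R→Red 4·19=76, S→Green 2·6=12, T→Blue 2·11=22, U→Blue 4·17=68, V→Red 2·19=38. Service 404; fixed 1013; total 1417.
Option 2: {Red, Blue, Amber}: P→Amber 4·14=56, Q→Red 6·22=132, R→Red 4·19=76, S→Amber 7·6=42, T→Blue 2·11=22, U→Blue 4·17=68, V→Red 2·19=38. Service 434; fixed 572; total 1006.
Difference: |1417 − 1006| = 411.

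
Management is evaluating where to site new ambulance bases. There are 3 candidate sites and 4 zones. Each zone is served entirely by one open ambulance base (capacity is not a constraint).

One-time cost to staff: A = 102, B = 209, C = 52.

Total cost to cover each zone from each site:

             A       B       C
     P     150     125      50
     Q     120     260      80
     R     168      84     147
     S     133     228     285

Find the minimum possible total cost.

For any fixed open set, each zone goes to its cheapest open site; total = fixed + service.
{A, C}: P→C 50, Q→C 80, R→C 147, S→A 133. Service 410; fixed 154; total 564.
{C}: P→C 50, Q→C 80, R→C 147, S→C 285. Service 562; fixed 52; total 614.
{A}: service 571 + fixed 102 = 673
{A, B, C}: P→C 50, Q→C 80, R→B 84, S→A 133. Service 347; fixed 363; total 710.
(All 7 nonempty subsets were checked; A and C is lowest.)

Minimum total cost: 564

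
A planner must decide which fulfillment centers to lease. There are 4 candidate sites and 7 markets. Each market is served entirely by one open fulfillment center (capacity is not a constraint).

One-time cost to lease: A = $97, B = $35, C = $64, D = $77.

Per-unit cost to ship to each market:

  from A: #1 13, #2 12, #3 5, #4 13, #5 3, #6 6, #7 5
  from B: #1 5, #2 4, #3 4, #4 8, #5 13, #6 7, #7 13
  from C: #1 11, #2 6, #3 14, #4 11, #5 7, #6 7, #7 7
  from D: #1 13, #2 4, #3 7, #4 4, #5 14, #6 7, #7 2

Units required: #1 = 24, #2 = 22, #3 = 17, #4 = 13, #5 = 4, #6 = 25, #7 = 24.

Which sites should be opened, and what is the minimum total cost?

Open B and D; minimum total cost 715.

For any fixed open set, each market goes to its cheapest open site; total = fixed + service.
{B, D}: #1→B 5·24=120, #2→B 4·22=88, #3→B 4·17=68, #4→D 4·13=52, #5→B 13·4=52, #6→B 7·25=175, #7→D 2·24=48. Service 603; fixed 112; total 715.
{A, B, D}: #1→B 5·24=120, #2→B 4·22=88, #3→B 4·17=68, #4→D 4·13=52, #5→A 3·4=12, #6→A 6·25=150, #7→D 2·24=48. Service 538; fixed 209; total 747.
{B, C, D}: service 579 + fixed 176 = 755
{A, B, C, D}: #1→B 5·24=120, #2→B 4·22=88, #3→B 4·17=68, #4→D 4·13=52, #5→A 3·4=12, #6→A 6·25=150, #7→D 2·24=48. Service 538; fixed 273; total 811.
(All 15 nonempty subsets were checked; B and D is lowest.)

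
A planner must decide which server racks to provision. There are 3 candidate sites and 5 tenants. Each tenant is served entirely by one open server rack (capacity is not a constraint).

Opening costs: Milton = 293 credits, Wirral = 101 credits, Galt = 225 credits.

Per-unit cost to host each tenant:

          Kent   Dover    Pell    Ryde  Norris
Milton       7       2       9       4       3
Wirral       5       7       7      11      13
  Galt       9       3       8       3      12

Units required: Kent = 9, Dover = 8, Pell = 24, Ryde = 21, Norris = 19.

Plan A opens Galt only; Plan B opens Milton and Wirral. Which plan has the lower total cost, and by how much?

Plan A: {Galt}: Kent→Galt 9·9=81, Dover→Galt 3·8=24, Pell→Galt 8·24=192, Ryde→Galt 3·21=63, Norris→Galt 12·19=228. Service 588; fixed 225; total 813.
Plan B: {Milton, Wirral}: Kent→Wirral 5·9=45, Dover→Milton 2·8=16, Pell→Wirral 7·24=168, Ryde→Milton 4·21=84, Norris→Milton 3·19=57. Service 370; fixed 394; total 764.
Difference: |813 − 764| = 49.

Plan B is cheaper by 49.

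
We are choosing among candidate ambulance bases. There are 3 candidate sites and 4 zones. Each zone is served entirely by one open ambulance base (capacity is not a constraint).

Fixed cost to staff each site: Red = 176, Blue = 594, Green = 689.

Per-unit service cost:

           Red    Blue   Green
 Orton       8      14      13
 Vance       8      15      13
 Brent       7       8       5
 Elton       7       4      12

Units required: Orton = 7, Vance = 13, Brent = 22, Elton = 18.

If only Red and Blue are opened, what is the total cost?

Total cost: 1156

Each zone is assigned to its cheapest site among the open ones.
{Red, Blue}: Orton→Red 8·7=56, Vance→Red 8·13=104, Brent→Red 7·22=154, Elton→Blue 4·18=72. Service 386; fixed 770; total 1156.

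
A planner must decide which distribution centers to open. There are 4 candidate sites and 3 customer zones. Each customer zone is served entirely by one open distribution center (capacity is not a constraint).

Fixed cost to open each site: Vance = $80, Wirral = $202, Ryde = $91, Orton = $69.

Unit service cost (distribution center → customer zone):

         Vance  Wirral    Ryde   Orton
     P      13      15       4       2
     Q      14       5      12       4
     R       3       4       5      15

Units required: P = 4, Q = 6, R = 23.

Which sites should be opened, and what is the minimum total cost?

Open Vance and Orton; minimum total cost 250.

For any fixed open set, each customer zone goes to its cheapest open site; total = fixed + service.
{Vance, Orton}: P→Orton 2·4=8, Q→Orton 4·6=24, R→Vance 3·23=69. Service 101; fixed 149; total 250.
{Vance}: P→Vance 13·4=52, Q→Vance 14·6=84, R→Vance 3·23=69. Service 205; fixed 80; total 285.
{Ryde}: service 203 + fixed 91 = 294
{Vance, Wirral, Ryde, Orton}: P→Orton 2·4=8, Q→Orton 4·6=24, R→Vance 3·23=69. Service 101; fixed 442; total 543.
(All 15 nonempty subsets were checked; Vance and Orton is lowest.)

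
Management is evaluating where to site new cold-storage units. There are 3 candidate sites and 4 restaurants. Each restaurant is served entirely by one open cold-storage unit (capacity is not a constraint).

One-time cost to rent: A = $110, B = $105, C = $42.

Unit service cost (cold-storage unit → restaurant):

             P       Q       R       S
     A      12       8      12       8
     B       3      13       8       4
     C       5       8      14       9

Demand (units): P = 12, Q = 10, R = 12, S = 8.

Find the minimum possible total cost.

For any fixed open set, each restaurant goes to its cheapest open site; total = fixed + service.
{B, C}: P→B 3·12=36, Q→C 8·10=80, R→B 8·12=96, S→B 4·8=32. Service 244; fixed 147; total 391.
{B}: P→B 3·12=36, Q→B 13·10=130, R→B 8·12=96, S→B 4·8=32. Service 294; fixed 105; total 399.
{C}: service 380 + fixed 42 = 422
{A, B, C}: service 244 + fixed 257 = 501
(All 7 nonempty subsets were checked; B and C is lowest.)

Minimum total cost: 391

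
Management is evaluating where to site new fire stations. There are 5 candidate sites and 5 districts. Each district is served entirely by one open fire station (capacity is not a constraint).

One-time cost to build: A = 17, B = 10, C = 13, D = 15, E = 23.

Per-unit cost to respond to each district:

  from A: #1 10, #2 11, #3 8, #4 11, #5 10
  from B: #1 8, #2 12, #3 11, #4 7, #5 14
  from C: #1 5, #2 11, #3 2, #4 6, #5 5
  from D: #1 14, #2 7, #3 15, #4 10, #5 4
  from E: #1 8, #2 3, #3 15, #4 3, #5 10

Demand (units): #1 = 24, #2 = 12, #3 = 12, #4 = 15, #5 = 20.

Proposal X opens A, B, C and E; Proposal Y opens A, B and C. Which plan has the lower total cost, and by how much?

Proposal X is cheaper by 118.

Proposal X: {A, B, C, E}: #1→C 5·24=120, #2→E 3·12=36, #3→C 2·12=24, #4→E 3·15=45, #5→C 5·20=100. Service 325; fixed 63; total 388.
Proposal Y: {A, B, C}: #1→C 5·24=120, #2→A 11·12=132, #3→C 2·12=24, #4→C 6·15=90, #5→C 5·20=100. Service 466; fixed 40; total 506.
Difference: |388 − 506| = 118.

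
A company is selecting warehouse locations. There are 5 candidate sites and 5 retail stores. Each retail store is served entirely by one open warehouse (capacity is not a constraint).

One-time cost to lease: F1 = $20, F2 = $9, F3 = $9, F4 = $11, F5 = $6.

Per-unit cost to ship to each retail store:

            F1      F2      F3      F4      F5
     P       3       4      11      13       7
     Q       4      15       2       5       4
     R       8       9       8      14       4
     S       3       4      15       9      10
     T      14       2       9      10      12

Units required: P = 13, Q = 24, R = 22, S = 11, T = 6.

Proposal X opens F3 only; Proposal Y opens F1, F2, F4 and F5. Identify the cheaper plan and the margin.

Proposal X: {F3}: P→F3 11·13=143, Q→F3 2·24=48, R→F3 8·22=176, S→F3 15·11=165, T→F3 9·6=54. Service 586; fixed 9; total 595.
Proposal Y: {F1, F2, F4, F5}: P→F1 3·13=39, Q→F1 4·24=96, R→F5 4·22=88, S→F1 3·11=33, T→F2 2·6=12. Service 268; fixed 46; total 314.
Difference: |595 − 314| = 281.

Proposal Y is cheaper by 281.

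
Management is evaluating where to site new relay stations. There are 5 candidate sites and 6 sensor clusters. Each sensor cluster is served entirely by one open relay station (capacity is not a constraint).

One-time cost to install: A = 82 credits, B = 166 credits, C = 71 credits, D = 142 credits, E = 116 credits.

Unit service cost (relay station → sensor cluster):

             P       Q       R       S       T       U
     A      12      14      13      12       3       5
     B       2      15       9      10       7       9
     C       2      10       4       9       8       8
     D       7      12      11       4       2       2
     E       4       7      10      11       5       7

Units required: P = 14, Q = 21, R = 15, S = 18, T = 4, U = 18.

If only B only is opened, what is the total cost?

Total cost: 1014

Each sensor cluster is assigned to its cheapest site among the open ones.
{B}: P→B 2·14=28, Q→B 15·21=315, R→B 9·15=135, S→B 10·18=180, T→B 7·4=28, U→B 9·18=162. Service 848; fixed 166; total 1014.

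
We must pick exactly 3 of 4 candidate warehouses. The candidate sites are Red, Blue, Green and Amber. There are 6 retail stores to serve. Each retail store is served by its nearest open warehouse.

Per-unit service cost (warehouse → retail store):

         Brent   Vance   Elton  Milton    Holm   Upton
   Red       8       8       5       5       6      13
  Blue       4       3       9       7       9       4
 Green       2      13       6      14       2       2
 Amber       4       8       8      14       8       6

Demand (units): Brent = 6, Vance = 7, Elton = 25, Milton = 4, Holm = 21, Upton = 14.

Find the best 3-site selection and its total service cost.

With exactly 3 open, each retail store uses its cheapest among the chosen.
{Red, Blue, Green}: Brent→Green 2·6=12, Vance→Blue 3·7=21, Elton→Red 5·25=125, Milton→Red 5·4=20, Holm→Green 2·21=42, Upton→Green 2·14=28. Service cost 248.
{Blue, Green, Amber}: service cost 281
{Red, Green, Amber}: service cost 283
Among all 4 size-3 choices, {Red, Blue, Green} is lowest.

Choose Red, Blue and Green; total service cost 248.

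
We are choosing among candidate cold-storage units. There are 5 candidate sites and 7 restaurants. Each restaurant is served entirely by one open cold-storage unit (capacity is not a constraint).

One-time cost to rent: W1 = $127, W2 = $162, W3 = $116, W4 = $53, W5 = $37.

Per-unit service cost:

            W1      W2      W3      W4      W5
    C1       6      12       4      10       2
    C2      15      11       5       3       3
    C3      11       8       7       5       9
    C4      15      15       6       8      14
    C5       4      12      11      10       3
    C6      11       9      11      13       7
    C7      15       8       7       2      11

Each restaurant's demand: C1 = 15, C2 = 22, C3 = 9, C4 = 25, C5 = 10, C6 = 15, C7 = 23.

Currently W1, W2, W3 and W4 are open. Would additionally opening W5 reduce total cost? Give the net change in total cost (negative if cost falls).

Current service cost with {W1, W2, W3, W4}: 542.
Adding W5: each restaurant re-picks its cheapest; new service cost 472, saving 70.
Extra fixed cost: 37. Net change = 37 − 70 = -33.
(Totals: 1000 → 967.)

Yes — net change −33 (cost falls by 33).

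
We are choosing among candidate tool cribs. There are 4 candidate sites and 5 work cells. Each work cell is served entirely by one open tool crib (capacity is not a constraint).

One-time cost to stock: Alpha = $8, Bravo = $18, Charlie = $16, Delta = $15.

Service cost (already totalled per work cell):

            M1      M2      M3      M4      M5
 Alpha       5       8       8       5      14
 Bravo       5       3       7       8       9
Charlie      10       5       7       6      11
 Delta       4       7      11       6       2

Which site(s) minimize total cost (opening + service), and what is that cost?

Open Delta only; minimum total cost 45.

For any fixed open set, each work cell goes to its cheapest open site; total = fixed + service.
{Delta}: M1→Delta 4, M2→Delta 7, M3→Delta 11, M4→Delta 6, M5→Delta 2. Service 30; fixed 15; total 45.
{Alpha}: M1→Alpha 5, M2→Alpha 8, M3→Alpha 8, M4→Alpha 5, M5→Alpha 14. Service 40; fixed 8; total 48.
{Alpha, Delta}: service 26 + fixed 23 = 49
{Alpha, Bravo, Charlie, Delta}: M1→Delta 4, M2→Bravo 3, M3→Bravo 7, M4→Alpha 5, M5→Delta 2. Service 21; fixed 57; total 78.
No other subset beats 45.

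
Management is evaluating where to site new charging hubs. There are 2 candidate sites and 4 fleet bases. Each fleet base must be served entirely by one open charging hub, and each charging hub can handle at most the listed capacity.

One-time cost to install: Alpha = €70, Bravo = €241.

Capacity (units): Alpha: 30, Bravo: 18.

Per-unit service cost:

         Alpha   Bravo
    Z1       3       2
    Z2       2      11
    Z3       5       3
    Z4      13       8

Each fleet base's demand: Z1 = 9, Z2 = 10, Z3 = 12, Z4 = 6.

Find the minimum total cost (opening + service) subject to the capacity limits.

Open {Alpha, Bravo}: Z1→Alpha 3·9=27, Z2→Alpha 2·10=20, Z3→Bravo 3·12=36, Z4→Bravo 8·6=48.
Loads: Alpha carries 19/30, Bravo carries 18/18. Service 131; fixed 311; total 442.
Next best feasible plan costs 457.

Minimum total cost: 442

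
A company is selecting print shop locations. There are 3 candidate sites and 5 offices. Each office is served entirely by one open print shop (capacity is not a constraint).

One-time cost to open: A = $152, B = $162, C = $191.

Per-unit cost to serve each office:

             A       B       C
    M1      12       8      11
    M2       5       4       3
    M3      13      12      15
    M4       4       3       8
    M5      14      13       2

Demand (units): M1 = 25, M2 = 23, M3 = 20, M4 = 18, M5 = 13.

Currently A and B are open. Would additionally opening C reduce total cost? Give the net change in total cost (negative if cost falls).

No — net change +25 (cost rises by 25).

Current service cost with {A, B}: 755.
Adding C: each office re-picks its cheapest; new service cost 589, saving 166.
Extra fixed cost: 191. Net change = 191 − 166 = 25.
(Totals: 1069 → 1094.)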